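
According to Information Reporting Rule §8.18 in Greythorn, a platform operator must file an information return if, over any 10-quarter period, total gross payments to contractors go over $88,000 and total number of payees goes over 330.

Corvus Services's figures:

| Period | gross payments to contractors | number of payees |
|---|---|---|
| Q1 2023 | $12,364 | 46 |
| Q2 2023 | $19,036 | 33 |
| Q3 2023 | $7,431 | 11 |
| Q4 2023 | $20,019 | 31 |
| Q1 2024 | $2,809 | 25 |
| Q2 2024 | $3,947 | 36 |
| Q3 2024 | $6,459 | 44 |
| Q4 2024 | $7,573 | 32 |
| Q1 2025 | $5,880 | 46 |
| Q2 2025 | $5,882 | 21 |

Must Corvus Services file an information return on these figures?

No

Total gross payments to contractors: $12,364 + $19,036 + $7,431 + $20,019 + $2,809 + $3,947 + $6,459 + $7,573 + $5,880 + $5,882 = $91,400 (> $88,000).
Total number of payees: 46 + 33 + 11 + 31 + 25 + 36 + 44 + 32 + 46 + 21 = 325 (≤ 330).
The test is 'and': the rule requires both, and at least one is not exceeded.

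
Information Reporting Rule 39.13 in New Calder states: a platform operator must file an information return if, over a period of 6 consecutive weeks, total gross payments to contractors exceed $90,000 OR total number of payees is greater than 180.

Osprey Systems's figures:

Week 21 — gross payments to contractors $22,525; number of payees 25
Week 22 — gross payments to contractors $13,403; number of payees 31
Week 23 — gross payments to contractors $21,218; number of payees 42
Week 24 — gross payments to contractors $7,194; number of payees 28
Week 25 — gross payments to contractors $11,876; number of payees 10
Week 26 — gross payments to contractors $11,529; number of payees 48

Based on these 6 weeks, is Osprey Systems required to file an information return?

Yes

Total gross payments to contractors: $22,525 + $13,403 + $21,218 + $7,194 + $11,876 + $11,529 = $87,745 (≤ $90,000).
Total number of payees: 25 + 31 + 42 + 28 + 10 + 48 = 184 (> 180).
The test is 'or': at least one threshold is exceeded.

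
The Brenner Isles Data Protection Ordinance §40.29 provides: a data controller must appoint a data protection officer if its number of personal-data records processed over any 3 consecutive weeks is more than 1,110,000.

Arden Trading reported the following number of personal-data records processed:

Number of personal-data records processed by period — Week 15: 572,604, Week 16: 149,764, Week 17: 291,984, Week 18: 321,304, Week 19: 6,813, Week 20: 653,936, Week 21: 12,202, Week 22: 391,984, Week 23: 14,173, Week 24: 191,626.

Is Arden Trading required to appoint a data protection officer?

Week 15–Week 17: 572,604 + 149,764 + 291,984 = 1,014,352 (under)
Week 16–Week 18: 149,764 + 291,984 + 321,304 = 763,052 (under)
Week 17–Week 19: 291,984 + 321,304 + 6,813 = 620,101 (under)
Week 18–Week 20: 321,304 + 6,813 + 653,936 = 982,053 (under)
Week 19–Week 21: 6,813 + 653,936 + 12,202 = 672,951 (under)
Week 20–Week 22: 653,936 + 12,202 + 391,984 = 1,058,122 (under)
Week 21–Week 23: 12,202 + 391,984 + 14,173 = 418,359 (under)
Week 22–Week 24: 391,984 + 14,173 + 191,626 = 597,783 (under)
No window exceeds 1,110,000.

No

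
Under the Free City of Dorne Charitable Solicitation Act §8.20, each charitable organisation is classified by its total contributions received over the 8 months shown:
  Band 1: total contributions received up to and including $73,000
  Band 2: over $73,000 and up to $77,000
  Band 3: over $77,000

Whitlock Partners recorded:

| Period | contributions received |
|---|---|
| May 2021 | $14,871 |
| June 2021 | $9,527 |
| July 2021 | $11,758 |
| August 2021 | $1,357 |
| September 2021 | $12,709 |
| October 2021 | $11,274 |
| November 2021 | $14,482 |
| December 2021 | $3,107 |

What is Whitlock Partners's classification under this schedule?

Band 3

Total contributions received: $14,871 + $9,527 + $11,758 + $1,357 + $12,709 + $11,274 + $14,482 + $3,107 = $79,085.
$79,085 > $77,000, so Band 3 applies.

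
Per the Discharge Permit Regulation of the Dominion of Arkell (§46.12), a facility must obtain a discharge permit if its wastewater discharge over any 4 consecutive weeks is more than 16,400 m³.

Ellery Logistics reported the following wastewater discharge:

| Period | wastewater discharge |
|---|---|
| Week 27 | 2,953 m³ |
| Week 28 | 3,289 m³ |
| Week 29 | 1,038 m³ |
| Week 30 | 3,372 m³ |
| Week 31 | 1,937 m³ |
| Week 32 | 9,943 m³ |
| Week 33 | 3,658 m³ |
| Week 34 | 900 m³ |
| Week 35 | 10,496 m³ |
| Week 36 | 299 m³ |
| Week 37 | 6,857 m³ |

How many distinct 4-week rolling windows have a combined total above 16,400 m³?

4

Week 27–Week 30: 2,953 m³ + 3,289 m³ + 1,038 m³ + 3,372 m³ = 10,652 m³ (under)
Week 28–Week 31: 3,289 m³ + 1,038 m³ + 3,372 m³ + 1,937 m³ = 9,636 m³ (under)
Week 29–Week 32: 1,038 m³ + 3,372 m³ + 1,937 m³ + 9,943 m³ = 16,290 m³ (under)
Week 30–Week 33: 3,372 m³ + 1,937 m³ + 9,943 m³ + 3,658 m³ = 18,910 m³ (over)
Week 31–Week 34: 1,937 m³ + 9,943 m³ + 3,658 m³ + 900 m³ = 16,438 m³ (over)
Week 32–Week 35: 9,943 m³ + 3,658 m³ + 900 m³ + 10,496 m³ = 24,997 m³ (over)
Week 33–Week 36: 3,658 m³ + 900 m³ + 10,496 m³ + 299 m³ = 15,353 m³ (under)
Week 34–Week 37: 900 m³ + 10,496 m³ + 299 m³ + 6,857 m³ = 18,552 m³ (over)
4 windows exceed the threshold.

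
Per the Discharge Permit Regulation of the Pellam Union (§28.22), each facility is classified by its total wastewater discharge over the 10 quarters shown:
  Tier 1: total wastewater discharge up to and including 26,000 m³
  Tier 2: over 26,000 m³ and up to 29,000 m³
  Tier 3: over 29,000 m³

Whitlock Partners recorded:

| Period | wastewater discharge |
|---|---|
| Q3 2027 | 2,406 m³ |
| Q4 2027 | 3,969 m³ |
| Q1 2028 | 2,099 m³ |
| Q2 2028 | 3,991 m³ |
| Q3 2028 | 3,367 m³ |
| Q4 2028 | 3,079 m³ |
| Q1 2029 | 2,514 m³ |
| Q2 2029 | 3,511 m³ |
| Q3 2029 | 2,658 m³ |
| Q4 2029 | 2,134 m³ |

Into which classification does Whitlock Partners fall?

Tier 3

Total wastewater discharge: 2,406 m³ + 3,969 m³ + 2,099 m³ + 3,991 m³ + 3,367 m³ + 3,079 m³ + 2,514 m³ + 3,511 m³ + 2,658 m³ + 2,134 m³ = 29,728 m³.
29,728 m³ > 29,000 m³, so Tier 3 applies.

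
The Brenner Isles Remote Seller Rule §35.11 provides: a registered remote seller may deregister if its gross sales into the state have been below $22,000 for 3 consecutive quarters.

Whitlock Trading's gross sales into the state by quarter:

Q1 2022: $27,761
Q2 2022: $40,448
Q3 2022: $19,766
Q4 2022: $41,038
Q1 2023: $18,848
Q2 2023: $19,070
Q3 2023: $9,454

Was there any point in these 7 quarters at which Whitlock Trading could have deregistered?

Yes

Quarters below $22,000: Q3 2022, Q1 2023, Q2 2023, Q3 2023.
Longest run of consecutive quarters below the threshold: 3.
3 ≥ 3, so Whitlock Trading became eligible.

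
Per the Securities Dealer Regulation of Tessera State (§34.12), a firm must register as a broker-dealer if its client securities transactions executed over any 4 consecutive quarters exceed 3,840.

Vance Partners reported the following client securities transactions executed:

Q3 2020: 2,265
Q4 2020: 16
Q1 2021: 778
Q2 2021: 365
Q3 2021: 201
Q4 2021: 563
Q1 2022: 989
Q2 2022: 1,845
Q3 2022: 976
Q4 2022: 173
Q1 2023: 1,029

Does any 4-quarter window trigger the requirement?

Yes

Q3 2020–Q2 2021: 2,265 + 16 + 778 + 365 = 3,424 (under)
Q4 2020–Q3 2021: 16 + 778 + 365 + 201 = 1,360 (under)
Q1 2021–Q4 2021: 778 + 365 + 201 + 563 = 1,907 (under)
Q2 2021–Q1 2022: 365 + 201 + 563 + 989 = 2,118 (under)
Q3 2021–Q2 2022: 201 + 563 + 989 + 1,845 = 3,598 (under)
Q4 2021–Q3 2022: 563 + 989 + 1,845 + 976 = 4,373 (over)
Q1 2022–Q4 2022: 989 + 1,845 + 976 + 173 = 3,983 (over)
Q2 2022–Q1 2023: 1,845 + 976 + 173 + 1,029 = 4,023 (over)
At least one window exceeds 3,840.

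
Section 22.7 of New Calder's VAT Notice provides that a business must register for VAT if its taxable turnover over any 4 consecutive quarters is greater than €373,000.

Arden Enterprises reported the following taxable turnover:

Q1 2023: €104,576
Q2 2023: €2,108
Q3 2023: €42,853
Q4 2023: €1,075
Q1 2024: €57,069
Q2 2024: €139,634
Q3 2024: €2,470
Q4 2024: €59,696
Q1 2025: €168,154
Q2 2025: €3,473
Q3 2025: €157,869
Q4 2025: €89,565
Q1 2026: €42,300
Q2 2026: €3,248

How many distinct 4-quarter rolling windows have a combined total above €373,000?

Q1 2023–Q4 2023: €104,576 + €2,108 + €42,853 + €1,075 = €150,612 (under)
Q2 2023–Q1 2024: €2,108 + €42,853 + €1,075 + €57,069 = €103,105 (under)
Q3 2023–Q2 2024: €42,853 + €1,075 + €57,069 + €139,634 = €240,631 (under)
Q4 2023–Q3 2024: €1,075 + €57,069 + €139,634 + €2,470 = €200,248 (under)
Q1 2024–Q4 2024: €57,069 + €139,634 + €2,470 + €59,696 = €258,869 (under)
Q2 2024–Q1 2025: €139,634 + €2,470 + €59,696 + €168,154 = €369,954 (under)
Q3 2024–Q2 2025: €2,470 + €59,696 + €168,154 + €3,473 = €233,793 (under)
Q4 2024–Q3 2025: €59,696 + €168,154 + €3,473 + €157,869 = €389,192 (over)
Q1 2025–Q4 2025: €168,154 + €3,473 + €157,869 + €89,565 = €419,061 (over)
Q2 2025–Q1 2026: €3,473 + €157,869 + €89,565 + €42,300 = €293,207 (under)
Q3 2025–Q2 2026: €157,869 + €89,565 + €42,300 + €3,248 = €292,982 (under)
2 windows exceed the threshold.

2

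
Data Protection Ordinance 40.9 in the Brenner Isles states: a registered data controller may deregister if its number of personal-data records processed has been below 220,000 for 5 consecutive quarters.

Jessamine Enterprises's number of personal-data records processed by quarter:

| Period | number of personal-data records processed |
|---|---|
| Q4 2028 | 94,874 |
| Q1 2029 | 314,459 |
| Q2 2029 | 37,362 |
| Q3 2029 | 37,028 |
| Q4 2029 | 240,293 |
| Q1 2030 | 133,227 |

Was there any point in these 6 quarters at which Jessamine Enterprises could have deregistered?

No

Quarters below 220,000: Q4 2028, Q2 2029, Q3 2029, Q1 2030.
Longest run of consecutive quarters below the threshold: 2.
2 < 5, so Jessamine Enterprises never became eligible.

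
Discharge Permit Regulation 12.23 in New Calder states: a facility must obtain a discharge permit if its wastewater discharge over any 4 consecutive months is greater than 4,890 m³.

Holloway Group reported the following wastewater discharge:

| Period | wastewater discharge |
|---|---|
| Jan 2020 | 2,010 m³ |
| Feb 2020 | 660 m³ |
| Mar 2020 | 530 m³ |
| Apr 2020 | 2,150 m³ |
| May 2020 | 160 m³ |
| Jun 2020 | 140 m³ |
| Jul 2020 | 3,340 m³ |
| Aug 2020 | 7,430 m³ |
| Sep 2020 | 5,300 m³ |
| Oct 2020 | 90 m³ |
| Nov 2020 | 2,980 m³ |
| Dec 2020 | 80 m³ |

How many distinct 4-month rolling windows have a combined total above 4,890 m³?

Jan 2020–Apr 2020: 2,010 m³ + 660 m³ + 530 m³ + 2,150 m³ = 5,350 m³ (over)
Feb 2020–May 2020: 660 m³ + 530 m³ + 2,150 m³ + 160 m³ = 3,500 m³ (under)
Mar 2020–Jun 2020: 530 m³ + 2,150 m³ + 160 m³ + 140 m³ = 2,980 m³ (under)
Apr 2020–Jul 2020: 2,150 m³ + 160 m³ + 140 m³ + 3,340 m³ = 5,790 m³ (over)
May 2020–Aug 2020: 160 m³ + 140 m³ + 3,340 m³ + 7,430 m³ = 11,070 m³ (over)
Jun 2020–Sep 2020: 140 m³ + 3,340 m³ + 7,430 m³ + 5,300 m³ = 16,210 m³ (over)
Jul 2020–Oct 2020: 3,340 m³ + 7,430 m³ + 5,300 m³ + 90 m³ = 16,160 m³ (over)
Aug 2020–Nov 2020: 7,430 m³ + 5,300 m³ + 90 m³ + 2,980 m³ = 15,800 m³ (over)
Sep 2020–Dec 2020: 5,300 m³ + 90 m³ + 2,980 m³ + 80 m³ = 8,450 m³ (over)
7 windows exceed the threshold.

7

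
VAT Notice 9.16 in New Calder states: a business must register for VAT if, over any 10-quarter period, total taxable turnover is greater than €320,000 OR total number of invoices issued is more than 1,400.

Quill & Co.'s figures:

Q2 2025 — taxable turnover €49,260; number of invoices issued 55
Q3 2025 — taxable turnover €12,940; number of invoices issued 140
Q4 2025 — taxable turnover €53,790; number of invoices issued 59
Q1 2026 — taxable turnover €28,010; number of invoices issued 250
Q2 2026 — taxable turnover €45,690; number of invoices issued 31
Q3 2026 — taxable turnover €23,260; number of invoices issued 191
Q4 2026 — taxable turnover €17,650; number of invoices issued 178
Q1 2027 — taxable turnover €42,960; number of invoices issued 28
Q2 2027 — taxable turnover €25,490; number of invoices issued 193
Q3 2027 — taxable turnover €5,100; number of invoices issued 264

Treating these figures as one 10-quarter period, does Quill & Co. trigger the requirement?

Total taxable turnover: €49,260 + €12,940 + €53,790 + €28,010 + €45,690 + €23,260 + €17,650 + €42,960 + €25,490 + €5,100 = €304,150 (≤ €320,000).
Total number of invoices issued: 55 + 140 + 59 + 250 + 31 + 191 + 178 + 28 + 193 + 264 = 1,389 (≤ 1,400).
The test is 'or': neither threshold is exceeded.

No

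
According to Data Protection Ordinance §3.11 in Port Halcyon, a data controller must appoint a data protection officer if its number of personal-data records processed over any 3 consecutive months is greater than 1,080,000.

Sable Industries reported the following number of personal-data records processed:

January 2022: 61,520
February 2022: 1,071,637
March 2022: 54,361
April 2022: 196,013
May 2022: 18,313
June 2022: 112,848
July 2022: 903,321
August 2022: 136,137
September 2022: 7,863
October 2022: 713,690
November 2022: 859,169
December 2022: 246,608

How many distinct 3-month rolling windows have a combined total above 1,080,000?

5

January 2022–March 2022: 61,520 + 1,071,637 + 54,361 = 1,187,518 (over)
February 2022–April 2022: 1,071,637 + 54,361 + 196,013 = 1,322,011 (over)
March 2022–May 2022: 54,361 + 196,013 + 18,313 = 268,687 (under)
April 2022–June 2022: 196,013 + 18,313 + 112,848 = 327,174 (under)
May 2022–July 2022: 18,313 + 112,848 + 903,321 = 1,034,482 (under)
June 2022–August 2022: 112,848 + 903,321 + 136,137 = 1,152,306 (over)
July 2022–September 2022: 903,321 + 136,137 + 7,863 = 1,047,321 (under)
August 2022–October 2022: 136,137 + 7,863 + 713,690 = 857,690 (under)
September 2022–November 2022: 7,863 + 713,690 + 859,169 = 1,580,722 (over)
October 2022–December 2022: 713,690 + 859,169 + 246,608 = 1,819,467 (over)
5 windows exceed the threshold.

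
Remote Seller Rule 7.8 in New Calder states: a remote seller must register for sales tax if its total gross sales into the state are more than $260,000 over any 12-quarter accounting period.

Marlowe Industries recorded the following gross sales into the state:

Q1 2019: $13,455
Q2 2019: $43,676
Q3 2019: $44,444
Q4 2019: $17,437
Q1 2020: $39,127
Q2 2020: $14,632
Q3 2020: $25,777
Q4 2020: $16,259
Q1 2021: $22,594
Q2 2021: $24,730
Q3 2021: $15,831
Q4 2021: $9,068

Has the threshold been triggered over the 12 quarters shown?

Yes

Total gross sales into the state: $13,455 + $43,676 + $44,444 + $17,437 + $39,127 + $14,632 + $25,777 + $16,259 + $22,594 + $24,730 + $15,831 + $9,068 = $287,030.
$287,030 > $260,000, so the threshold is exceeded.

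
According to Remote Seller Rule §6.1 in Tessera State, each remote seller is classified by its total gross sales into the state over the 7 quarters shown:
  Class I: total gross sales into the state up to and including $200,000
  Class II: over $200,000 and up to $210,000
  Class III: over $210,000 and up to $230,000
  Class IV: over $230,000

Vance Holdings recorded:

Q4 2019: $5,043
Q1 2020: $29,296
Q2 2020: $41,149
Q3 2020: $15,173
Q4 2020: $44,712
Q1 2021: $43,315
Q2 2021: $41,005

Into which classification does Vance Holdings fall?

Class III

Total gross sales into the state: $5,043 + $29,296 + $41,149 + $15,173 + $44,712 + $43,315 + $41,005 = $219,693.
$210,000 < $219,693 ≤ $230,000, so Class III applies.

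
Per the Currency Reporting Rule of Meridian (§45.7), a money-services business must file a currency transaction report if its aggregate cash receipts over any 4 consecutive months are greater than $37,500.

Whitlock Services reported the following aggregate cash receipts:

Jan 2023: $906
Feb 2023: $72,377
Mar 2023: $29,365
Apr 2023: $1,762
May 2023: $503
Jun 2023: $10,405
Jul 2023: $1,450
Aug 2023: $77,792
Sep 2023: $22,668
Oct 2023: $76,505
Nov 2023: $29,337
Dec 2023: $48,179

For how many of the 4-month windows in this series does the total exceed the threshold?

8

Jan 2023–Apr 2023: $906 + $72,377 + $29,365 + $1,762 = $104,410 (over)
Feb 2023–May 2023: $72,377 + $29,365 + $1,762 + $503 = $104,007 (over)
Mar 2023–Jun 2023: $29,365 + $1,762 + $503 + $10,405 = $42,035 (over)
Apr 2023–Jul 2023: $1,762 + $503 + $10,405 + $1,450 = $14,120 (under)
May 2023–Aug 2023: $503 + $10,405 + $1,450 + $77,792 = $90,150 (over)
Jun 2023–Sep 2023: $10,405 + $1,450 + $77,792 + $22,668 = $112,315 (over)
Jul 2023–Oct 2023: $1,450 + $77,792 + $22,668 + $76,505 = $178,415 (over)
Aug 2023–Nov 2023: $77,792 + $22,668 + $76,505 + $29,337 = $206,302 (over)
Sep 2023–Dec 2023: $22,668 + $76,505 + $29,337 + $48,179 = $176,689 (over)
8 windows exceed the threshold.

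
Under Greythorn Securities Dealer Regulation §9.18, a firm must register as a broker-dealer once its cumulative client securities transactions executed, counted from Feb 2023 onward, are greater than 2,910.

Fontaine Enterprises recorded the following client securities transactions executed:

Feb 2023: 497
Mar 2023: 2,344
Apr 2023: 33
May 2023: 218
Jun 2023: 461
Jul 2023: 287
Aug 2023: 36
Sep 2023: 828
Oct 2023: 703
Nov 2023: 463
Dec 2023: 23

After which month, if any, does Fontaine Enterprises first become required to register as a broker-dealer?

Through Feb 2023: 497
Through Mar 2023: 2,841
Through Apr 2023: 2,874
Through May 2023: 3,092 ← exceeds threshold

May 2023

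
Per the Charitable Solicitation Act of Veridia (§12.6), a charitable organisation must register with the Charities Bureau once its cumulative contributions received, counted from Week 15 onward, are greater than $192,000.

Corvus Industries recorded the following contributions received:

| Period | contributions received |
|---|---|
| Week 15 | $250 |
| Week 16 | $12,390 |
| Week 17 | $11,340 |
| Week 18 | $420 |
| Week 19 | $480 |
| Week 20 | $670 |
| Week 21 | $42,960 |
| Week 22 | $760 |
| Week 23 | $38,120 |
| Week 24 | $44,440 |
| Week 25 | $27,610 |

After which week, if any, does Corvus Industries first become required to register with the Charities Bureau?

Through Week 15: $250
Through Week 16: $12,640
Through Week 17: $23,980
Through Week 18: $24,400
Through Week 19: $24,880
Through Week 20: $25,550
Through Week 21: $68,510
Through Week 22: $69,270
Through Week 23: $107,390
Through Week 24: $151,830
Through Week 25: $179,440
Final cumulative total $179,440 ≤ $192,000; the threshold is never exceeded.

Not triggered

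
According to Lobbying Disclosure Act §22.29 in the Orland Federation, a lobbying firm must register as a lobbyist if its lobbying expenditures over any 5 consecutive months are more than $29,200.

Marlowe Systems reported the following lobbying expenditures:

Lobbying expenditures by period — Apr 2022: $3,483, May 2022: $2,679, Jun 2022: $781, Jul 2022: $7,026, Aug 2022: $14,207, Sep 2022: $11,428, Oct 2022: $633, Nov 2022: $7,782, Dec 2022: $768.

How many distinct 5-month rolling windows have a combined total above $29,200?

4

Apr 2022–Aug 2022: $3,483 + $2,679 + $781 + $7,026 + $14,207 = $28,176 (under)
May 2022–Sep 2022: $2,679 + $781 + $7,026 + $14,207 + $11,428 = $36,121 (over)
Jun 2022–Oct 2022: $781 + $7,026 + $14,207 + $11,428 + $633 = $34,075 (over)
Jul 2022–Nov 2022: $7,026 + $14,207 + $11,428 + $633 + $7,782 = $41,076 (over)
Aug 2022–Dec 2022: $14,207 + $11,428 + $633 + $7,782 + $768 = $34,818 (over)
4 windows exceed the threshold.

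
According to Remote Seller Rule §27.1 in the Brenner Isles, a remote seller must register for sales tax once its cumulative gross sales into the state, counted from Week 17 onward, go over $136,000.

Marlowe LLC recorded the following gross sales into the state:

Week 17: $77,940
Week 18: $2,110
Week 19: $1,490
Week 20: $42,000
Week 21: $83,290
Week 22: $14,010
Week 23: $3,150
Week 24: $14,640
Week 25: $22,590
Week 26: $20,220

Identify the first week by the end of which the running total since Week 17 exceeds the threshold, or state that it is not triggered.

Week 21

Through Week 17: $77,940
Through Week 18: $80,050
Through Week 19: $81,540
Through Week 20: $123,540
Through Week 21: $206,830 ← exceeds threshold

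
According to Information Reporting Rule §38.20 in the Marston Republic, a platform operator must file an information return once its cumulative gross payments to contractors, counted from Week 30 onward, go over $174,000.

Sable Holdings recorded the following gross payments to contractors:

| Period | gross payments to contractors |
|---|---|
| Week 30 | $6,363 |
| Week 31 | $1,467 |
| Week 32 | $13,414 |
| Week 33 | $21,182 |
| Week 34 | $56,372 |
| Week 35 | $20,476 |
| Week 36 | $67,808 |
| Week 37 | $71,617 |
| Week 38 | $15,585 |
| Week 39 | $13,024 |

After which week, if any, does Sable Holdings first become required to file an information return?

Through Week 30: $6,363
Through Week 31: $7,830
Through Week 32: $21,244
Through Week 33: $42,426
Through Week 34: $98,798
Through Week 35: $119,274
Through Week 36: $187,082 ← exceeds threshold

Week 36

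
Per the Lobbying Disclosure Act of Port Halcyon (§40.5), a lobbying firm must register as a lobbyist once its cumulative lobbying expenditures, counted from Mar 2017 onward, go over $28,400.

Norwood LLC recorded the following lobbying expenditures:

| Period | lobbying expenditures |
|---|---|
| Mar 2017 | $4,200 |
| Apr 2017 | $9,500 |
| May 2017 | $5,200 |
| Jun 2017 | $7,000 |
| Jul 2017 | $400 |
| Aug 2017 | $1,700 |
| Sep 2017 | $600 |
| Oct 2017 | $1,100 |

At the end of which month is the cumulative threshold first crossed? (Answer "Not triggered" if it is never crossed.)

Sep 2017

Through Mar 2017: $4,200
Through Apr 2017: $13,700
Through May 2017: $18,900
Through Jun 2017: $25,900
Through Jul 2017: $26,300
Through Aug 2017: $28,000
Through Sep 2017: $28,600 ← exceeds threshold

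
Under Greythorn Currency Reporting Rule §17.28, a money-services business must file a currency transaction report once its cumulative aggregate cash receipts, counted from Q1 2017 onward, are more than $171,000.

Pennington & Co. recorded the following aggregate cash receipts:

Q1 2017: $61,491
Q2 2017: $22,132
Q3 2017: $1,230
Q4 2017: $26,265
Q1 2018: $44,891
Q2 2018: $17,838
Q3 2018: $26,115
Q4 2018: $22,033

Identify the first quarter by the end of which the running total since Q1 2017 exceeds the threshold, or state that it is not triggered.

Through Q1 2017: $61,491
Through Q2 2017: $83,623
Through Q3 2017: $84,853
Through Q4 2017: $111,118
Through Q1 2018: $156,009
Through Q2 2018: $173,847 ← exceeds threshold

Q2 2018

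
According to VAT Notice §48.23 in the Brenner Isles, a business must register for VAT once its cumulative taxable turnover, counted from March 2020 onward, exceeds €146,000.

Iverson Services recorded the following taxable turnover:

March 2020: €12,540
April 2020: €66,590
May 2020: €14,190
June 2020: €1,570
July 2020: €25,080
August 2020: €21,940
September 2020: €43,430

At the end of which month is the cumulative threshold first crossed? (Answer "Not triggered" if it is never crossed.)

Through March 2020: €12,540
Through April 2020: €79,130
Through May 2020: €93,320
Through June 2020: €94,890
Through July 2020: €119,970
Through August 2020: €141,910
Through September 2020: €185,340 ← exceeds threshold

September 2020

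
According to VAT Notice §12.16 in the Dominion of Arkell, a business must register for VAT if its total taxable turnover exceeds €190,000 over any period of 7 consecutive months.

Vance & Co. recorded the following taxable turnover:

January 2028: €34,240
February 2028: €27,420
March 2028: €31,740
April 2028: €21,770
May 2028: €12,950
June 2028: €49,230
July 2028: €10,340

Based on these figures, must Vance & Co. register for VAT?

Total taxable turnover: €34,240 + €27,420 + €31,740 + €21,770 + €12,950 + €49,230 + €10,340 = €187,690.
€187,690 ≤ €190,000, so the threshold is not exceeded.

No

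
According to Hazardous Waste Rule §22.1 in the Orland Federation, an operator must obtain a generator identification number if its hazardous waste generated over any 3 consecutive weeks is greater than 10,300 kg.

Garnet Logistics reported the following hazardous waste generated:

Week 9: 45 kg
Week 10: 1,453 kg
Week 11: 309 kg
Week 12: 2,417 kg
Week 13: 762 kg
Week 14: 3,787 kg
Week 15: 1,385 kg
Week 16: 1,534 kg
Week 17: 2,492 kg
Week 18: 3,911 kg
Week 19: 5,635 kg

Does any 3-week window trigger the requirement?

Week 9–Week 11: 45 kg + 1,453 kg + 309 kg = 1,807 kg (under)
Week 10–Week 12: 1,453 kg + 309 kg + 2,417 kg = 4,179 kg (under)
Week 11–Week 13: 309 kg + 2,417 kg + 762 kg = 3,488 kg (under)
Week 12–Week 14: 2,417 kg + 762 kg + 3,787 kg = 6,966 kg (under)
Week 13–Week 15: 762 kg + 3,787 kg + 1,385 kg = 5,934 kg (under)
Week 14–Week 16: 3,787 kg + 1,385 kg + 1,534 kg = 6,706 kg (under)
Week 15–Week 17: 1,385 kg + 1,534 kg + 2,492 kg = 5,411 kg (under)
Week 16–Week 18: 1,534 kg + 2,492 kg + 3,911 kg = 7,937 kg (under)
Week 17–Week 19: 2,492 kg + 3,911 kg + 5,635 kg = 12,038 kg (over)
At least one window exceeds 10,300 kg.

Yes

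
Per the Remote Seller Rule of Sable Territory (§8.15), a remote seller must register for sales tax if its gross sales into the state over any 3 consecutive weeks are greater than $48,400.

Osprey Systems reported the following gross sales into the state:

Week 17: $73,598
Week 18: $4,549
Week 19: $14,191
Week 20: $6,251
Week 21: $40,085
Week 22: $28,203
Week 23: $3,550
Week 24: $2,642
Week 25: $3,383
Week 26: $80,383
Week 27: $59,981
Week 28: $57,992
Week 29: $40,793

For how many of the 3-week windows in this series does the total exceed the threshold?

Week 17–Week 19: $73,598 + $4,549 + $14,191 = $92,338 (over)
Week 18–Week 20: $4,549 + $14,191 + $6,251 = $24,991 (under)
Week 19–Week 21: $14,191 + $6,251 + $40,085 = $60,527 (over)
Week 20–Week 22: $6,251 + $40,085 + $28,203 = $74,539 (over)
Week 21–Week 23: $40,085 + $28,203 + $3,550 = $71,838 (over)
Week 22–Week 24: $28,203 + $3,550 + $2,642 = $34,395 (under)
Week 23–Week 25: $3,550 + $2,642 + $3,383 = $9,575 (under)
Week 24–Week 26: $2,642 + $3,383 + $80,383 = $86,408 (over)
Week 25–Week 27: $3,383 + $80,383 + $59,981 = $143,747 (over)
Week 26–Week 28: $80,383 + $59,981 + $57,992 = $198,356 (over)
Week 27–Week 29: $59,981 + $57,992 + $40,793 = $158,766 (over)
8 windows exceed the threshold.

8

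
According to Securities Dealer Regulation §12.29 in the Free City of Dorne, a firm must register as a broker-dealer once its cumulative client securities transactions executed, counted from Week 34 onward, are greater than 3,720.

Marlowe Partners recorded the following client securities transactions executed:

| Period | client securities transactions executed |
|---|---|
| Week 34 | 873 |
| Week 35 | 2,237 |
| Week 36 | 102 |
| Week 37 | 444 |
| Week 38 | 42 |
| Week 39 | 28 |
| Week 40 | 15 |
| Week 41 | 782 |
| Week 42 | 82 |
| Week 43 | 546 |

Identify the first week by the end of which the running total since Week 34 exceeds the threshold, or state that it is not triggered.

Week 39

Through Week 34: 873
Through Week 35: 3,110
Through Week 36: 3,212
Through Week 37: 3,656
Through Week 38: 3,698
Through Week 39: 3,726 ← exceeds threshold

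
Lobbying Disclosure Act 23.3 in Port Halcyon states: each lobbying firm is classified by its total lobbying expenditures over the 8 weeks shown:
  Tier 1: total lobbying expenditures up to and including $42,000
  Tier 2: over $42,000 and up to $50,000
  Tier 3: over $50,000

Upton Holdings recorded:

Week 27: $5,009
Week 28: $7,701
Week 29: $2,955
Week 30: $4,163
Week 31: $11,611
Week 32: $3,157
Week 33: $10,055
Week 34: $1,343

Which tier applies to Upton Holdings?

Total lobbying expenditures: $5,009 + $7,701 + $2,955 + $4,163 + $11,611 + $3,157 + $10,055 + $1,343 = $45,994.
$42,000 < $45,994 ≤ $50,000, so Tier 2 applies.

Tier 2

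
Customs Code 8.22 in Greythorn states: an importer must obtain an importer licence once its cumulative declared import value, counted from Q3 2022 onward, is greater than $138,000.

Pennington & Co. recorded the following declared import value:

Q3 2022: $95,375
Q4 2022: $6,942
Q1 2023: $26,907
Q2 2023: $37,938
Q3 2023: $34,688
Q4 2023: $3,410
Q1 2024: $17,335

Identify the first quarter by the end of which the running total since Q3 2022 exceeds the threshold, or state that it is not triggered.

Through Q3 2022: $95,375
Through Q4 2022: $102,317
Through Q1 2023: $129,224
Through Q2 2023: $167,162 ← exceeds threshold

Q2 2023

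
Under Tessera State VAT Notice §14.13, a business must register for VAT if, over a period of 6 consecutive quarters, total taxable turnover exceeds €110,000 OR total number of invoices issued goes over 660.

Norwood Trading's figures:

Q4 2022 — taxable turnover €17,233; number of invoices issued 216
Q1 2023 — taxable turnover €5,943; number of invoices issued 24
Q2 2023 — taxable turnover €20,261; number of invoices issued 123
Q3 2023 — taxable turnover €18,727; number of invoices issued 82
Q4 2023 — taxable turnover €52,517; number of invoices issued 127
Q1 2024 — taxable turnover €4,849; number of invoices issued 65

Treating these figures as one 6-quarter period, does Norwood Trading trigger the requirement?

Total taxable turnover: €17,233 + €5,943 + €20,261 + €18,727 + €52,517 + €4,849 = €119,530 (> €110,000).
Total number of invoices issued: 216 + 24 + 123 + 82 + 127 + 65 = 637 (≤ 660).
The test is 'or': at least one threshold is exceeded.

Yes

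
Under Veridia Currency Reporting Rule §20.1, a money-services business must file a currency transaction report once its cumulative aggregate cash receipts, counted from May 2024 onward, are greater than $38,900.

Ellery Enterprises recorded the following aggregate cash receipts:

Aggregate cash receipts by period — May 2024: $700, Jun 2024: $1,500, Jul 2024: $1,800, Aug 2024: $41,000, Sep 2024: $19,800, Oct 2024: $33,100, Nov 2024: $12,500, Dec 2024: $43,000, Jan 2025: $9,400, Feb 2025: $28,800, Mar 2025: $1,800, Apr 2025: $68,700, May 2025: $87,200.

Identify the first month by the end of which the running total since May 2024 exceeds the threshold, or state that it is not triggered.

Aug 2024

Through May 2024: $700
Through Jun 2024: $2,200
Through Jul 2024: $4,000
Through Aug 2024: $45,000 ← exceeds threshold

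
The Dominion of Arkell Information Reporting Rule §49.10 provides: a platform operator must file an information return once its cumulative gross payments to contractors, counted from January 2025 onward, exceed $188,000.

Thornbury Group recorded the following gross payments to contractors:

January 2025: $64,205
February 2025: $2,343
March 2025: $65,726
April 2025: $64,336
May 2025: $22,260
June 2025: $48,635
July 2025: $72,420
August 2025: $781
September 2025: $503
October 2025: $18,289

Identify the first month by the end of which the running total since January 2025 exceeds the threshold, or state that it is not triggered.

April 2025

Through January 2025: $64,205
Through February 2025: $66,548
Through March 2025: $132,274
Through April 2025: $196,610 ← exceeds threshold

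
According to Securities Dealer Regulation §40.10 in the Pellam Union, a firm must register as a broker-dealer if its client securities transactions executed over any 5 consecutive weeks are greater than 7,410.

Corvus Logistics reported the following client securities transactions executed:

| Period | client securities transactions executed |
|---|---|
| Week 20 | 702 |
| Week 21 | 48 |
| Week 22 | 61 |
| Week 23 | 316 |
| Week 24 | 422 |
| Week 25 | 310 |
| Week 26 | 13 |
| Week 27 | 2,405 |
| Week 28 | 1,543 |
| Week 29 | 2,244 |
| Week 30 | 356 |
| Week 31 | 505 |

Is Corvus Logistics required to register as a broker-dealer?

Week 20–Week 24: 702 + 48 + 61 + 316 + 422 = 1,549 (under)
Week 21–Week 25: 48 + 61 + 316 + 422 + 310 = 1,157 (under)
Week 22–Week 26: 61 + 316 + 422 + 310 + 13 = 1,122 (under)
Week 23–Week 27: 316 + 422 + 310 + 13 + 2,405 = 3,466 (under)
Week 24–Week 28: 422 + 310 + 13 + 2,405 + 1,543 = 4,693 (under)
Week 25–Week 29: 310 + 13 + 2,405 + 1,543 + 2,244 = 6,515 (under)
Week 26–Week 30: 13 + 2,405 + 1,543 + 2,244 + 356 = 6,561 (under)
Week 27–Week 31: 2,405 + 1,543 + 2,244 + 356 + 505 = 7,053 (under)
No window exceeds 7,410.

No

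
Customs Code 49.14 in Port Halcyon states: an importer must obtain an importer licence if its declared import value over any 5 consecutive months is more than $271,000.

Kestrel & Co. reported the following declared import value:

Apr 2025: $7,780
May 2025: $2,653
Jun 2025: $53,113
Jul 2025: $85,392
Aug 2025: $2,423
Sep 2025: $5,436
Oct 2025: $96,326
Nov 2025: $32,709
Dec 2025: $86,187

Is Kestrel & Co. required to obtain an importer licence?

No

Apr 2025–Aug 2025: $7,780 + $2,653 + $53,113 + $85,392 + $2,423 = $151,361 (under)
May 2025–Sep 2025: $2,653 + $53,113 + $85,392 + $2,423 + $5,436 = $149,017 (under)
Jun 2025–Oct 2025: $53,113 + $85,392 + $2,423 + $5,436 + $96,326 = $242,690 (under)
Jul 2025–Nov 2025: $85,392 + $2,423 + $5,436 + $96,326 + $32,709 = $222,286 (under)
Aug 2025–Dec 2025: $2,423 + $5,436 + $96,326 + $32,709 + $86,187 = $223,081 (under)
No window exceeds $271,000.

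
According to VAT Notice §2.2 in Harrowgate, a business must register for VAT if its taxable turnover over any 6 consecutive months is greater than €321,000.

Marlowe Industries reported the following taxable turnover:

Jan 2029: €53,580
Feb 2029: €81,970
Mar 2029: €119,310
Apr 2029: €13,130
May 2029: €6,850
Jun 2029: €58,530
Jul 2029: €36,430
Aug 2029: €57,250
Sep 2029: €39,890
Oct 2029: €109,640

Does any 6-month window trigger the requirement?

Jan 2029–Jun 2029: €53,580 + €81,970 + €119,310 + €13,130 + €6,850 + €58,530 = €333,370 (over)
Feb 2029–Jul 2029: €81,970 + €119,310 + €13,130 + €6,850 + €58,530 + €36,430 = €316,220 (under)
Mar 2029–Aug 2029: €119,310 + €13,130 + €6,850 + €58,530 + €36,430 + €57,250 = €291,500 (under)
Apr 2029–Sep 2029: €13,130 + €6,850 + €58,530 + €36,430 + €57,250 + €39,890 = €212,080 (under)
May 2029–Oct 2029: €6,850 + €58,530 + €36,430 + €57,250 + €39,890 + €109,640 = €308,590 (under)
At least one window exceeds €321,000.

Yes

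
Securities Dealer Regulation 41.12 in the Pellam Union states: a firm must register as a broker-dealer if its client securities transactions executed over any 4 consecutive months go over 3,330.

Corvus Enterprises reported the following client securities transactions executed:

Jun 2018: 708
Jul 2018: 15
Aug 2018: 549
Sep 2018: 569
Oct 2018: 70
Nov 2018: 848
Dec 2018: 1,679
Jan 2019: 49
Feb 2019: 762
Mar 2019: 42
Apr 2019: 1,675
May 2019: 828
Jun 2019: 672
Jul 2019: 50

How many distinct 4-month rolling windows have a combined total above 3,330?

1

Jun 2018–Sep 2018: 708 + 15 + 549 + 569 = 1,841 (under)
Jul 2018–Oct 2018: 15 + 549 + 569 + 70 = 1,203 (under)
Aug 2018–Nov 2018: 549 + 569 + 70 + 848 = 2,036 (under)
Sep 2018–Dec 2018: 569 + 70 + 848 + 1,679 = 3,166 (under)
Oct 2018–Jan 2019: 70 + 848 + 1,679 + 49 = 2,646 (under)
Nov 2018–Feb 2019: 848 + 1,679 + 49 + 762 = 3,338 (over)
Dec 2018–Mar 2019: 1,679 + 49 + 762 + 42 = 2,532 (under)
Jan 2019–Apr 2019: 49 + 762 + 42 + 1,675 = 2,528 (under)
Feb 2019–May 2019: 762 + 42 + 1,675 + 828 = 3,307 (under)
Mar 2019–Jun 2019: 42 + 1,675 + 828 + 672 = 3,217 (under)
Apr 2019–Jul 2019: 1,675 + 828 + 672 + 50 = 3,225 (under)
1 window exceeds the threshold.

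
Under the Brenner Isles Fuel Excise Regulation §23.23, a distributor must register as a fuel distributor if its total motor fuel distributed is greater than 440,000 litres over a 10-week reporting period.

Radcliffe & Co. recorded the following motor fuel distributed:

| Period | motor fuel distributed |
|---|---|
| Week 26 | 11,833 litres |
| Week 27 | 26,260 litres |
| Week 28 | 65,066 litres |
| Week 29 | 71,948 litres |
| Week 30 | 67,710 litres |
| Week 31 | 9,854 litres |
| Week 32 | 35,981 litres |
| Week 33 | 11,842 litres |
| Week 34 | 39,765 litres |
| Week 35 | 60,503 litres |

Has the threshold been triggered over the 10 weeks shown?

No

Total motor fuel distributed: 11,833 litres + 26,260 litres + 65,066 litres + 71,948 litres + 67,710 litres + 9,854 litres + 35,981 litres + 11,842 litres + 39,765 litres + 60,503 litres = 400,762 litres.
400,762 litres ≤ 440,000 litres, so the threshold is not exceeded.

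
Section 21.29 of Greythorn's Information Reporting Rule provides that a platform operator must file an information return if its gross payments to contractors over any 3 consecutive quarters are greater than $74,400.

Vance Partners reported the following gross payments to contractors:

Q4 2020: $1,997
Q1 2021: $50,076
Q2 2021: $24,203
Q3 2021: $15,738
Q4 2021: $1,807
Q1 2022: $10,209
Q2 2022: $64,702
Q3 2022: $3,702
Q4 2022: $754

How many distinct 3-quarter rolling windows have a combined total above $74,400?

4

Q4 2020–Q2 2021: $1,997 + $50,076 + $24,203 = $76,276 (over)
Q1 2021–Q3 2021: $50,076 + $24,203 + $15,738 = $90,017 (over)
Q2 2021–Q4 2021: $24,203 + $15,738 + $1,807 = $41,748 (under)
Q3 2021–Q1 2022: $15,738 + $1,807 + $10,209 = $27,754 (under)
Q4 2021–Q2 2022: $1,807 + $10,209 + $64,702 = $76,718 (over)
Q1 2022–Q3 2022: $10,209 + $64,702 + $3,702 = $78,613 (over)
Q2 2022–Q4 2022: $64,702 + $3,702 + $754 = $69,158 (under)
4 windows exceed the threshold.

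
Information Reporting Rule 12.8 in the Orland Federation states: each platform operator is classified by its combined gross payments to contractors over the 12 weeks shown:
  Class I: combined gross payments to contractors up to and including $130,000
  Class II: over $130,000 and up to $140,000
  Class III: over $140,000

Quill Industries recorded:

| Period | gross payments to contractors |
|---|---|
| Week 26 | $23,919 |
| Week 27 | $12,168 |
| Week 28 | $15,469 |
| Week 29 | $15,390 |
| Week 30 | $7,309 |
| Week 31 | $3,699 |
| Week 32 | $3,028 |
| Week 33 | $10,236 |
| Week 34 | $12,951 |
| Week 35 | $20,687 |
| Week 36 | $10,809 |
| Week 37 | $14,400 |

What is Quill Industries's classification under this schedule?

Combined gross payments to contractors: $23,919 + $12,168 + $15,469 + $15,390 + $7,309 + $3,699 + $3,028 + $10,236 + $12,951 + $20,687 + $10,809 + $14,400 = $150,065.
$150,065 > $140,000, so Class III applies.

Class III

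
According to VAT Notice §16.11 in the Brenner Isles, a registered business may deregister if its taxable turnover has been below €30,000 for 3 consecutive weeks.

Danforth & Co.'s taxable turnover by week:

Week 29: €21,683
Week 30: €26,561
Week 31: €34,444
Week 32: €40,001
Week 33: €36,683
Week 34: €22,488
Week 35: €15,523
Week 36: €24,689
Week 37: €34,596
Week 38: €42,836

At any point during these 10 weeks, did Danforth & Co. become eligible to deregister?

Weeks below €30,000: Week 29, Week 30, Week 34, Week 35, Week 36.
Longest run of consecutive weeks below the threshold: 3.
3 ≥ 3, so Danforth & Co. became eligible.

Yes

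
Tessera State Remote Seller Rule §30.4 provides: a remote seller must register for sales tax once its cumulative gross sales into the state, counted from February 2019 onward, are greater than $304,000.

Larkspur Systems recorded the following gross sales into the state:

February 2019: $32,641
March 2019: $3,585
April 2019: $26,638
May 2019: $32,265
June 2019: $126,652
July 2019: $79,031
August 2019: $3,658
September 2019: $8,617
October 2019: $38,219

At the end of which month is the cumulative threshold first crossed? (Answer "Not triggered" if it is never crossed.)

Through February 2019: $32,641
Through March 2019: $36,226
Through April 2019: $62,864
Through May 2019: $95,129
Through June 2019: $221,781
Through July 2019: $300,812
Through August 2019: $304,470 ← exceeds threshold

August 2019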